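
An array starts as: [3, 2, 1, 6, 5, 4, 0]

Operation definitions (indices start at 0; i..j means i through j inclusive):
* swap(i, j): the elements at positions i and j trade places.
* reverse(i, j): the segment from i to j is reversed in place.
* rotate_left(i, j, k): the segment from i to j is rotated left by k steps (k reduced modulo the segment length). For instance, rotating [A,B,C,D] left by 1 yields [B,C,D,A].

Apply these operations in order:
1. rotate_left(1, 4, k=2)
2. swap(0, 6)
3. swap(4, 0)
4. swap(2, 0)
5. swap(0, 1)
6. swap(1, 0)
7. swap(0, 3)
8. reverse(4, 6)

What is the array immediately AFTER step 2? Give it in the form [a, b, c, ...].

After 1 (rotate_left(1, 4, k=2)): [3, 6, 5, 2, 1, 4, 0]
After 2 (swap(0, 6)): [0, 6, 5, 2, 1, 4, 3]

Answer: [0, 6, 5, 2, 1, 4, 3]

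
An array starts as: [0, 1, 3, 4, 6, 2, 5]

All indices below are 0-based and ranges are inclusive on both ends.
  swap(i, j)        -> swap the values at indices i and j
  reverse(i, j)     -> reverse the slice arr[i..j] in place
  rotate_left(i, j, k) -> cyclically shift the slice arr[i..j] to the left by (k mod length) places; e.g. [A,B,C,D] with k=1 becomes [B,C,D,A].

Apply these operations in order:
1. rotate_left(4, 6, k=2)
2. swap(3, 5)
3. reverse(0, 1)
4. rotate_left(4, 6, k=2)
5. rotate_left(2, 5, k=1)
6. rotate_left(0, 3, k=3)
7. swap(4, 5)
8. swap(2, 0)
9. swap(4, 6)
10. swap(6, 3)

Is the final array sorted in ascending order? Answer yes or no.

Answer: yes

Derivation:
After 1 (rotate_left(4, 6, k=2)): [0, 1, 3, 4, 5, 6, 2]
After 2 (swap(3, 5)): [0, 1, 3, 6, 5, 4, 2]
After 3 (reverse(0, 1)): [1, 0, 3, 6, 5, 4, 2]
After 4 (rotate_left(4, 6, k=2)): [1, 0, 3, 6, 2, 5, 4]
After 5 (rotate_left(2, 5, k=1)): [1, 0, 6, 2, 5, 3, 4]
After 6 (rotate_left(0, 3, k=3)): [2, 1, 0, 6, 5, 3, 4]
After 7 (swap(4, 5)): [2, 1, 0, 6, 3, 5, 4]
After 8 (swap(2, 0)): [0, 1, 2, 6, 3, 5, 4]
After 9 (swap(4, 6)): [0, 1, 2, 6, 4, 5, 3]
After 10 (swap(6, 3)): [0, 1, 2, 3, 4, 5, 6]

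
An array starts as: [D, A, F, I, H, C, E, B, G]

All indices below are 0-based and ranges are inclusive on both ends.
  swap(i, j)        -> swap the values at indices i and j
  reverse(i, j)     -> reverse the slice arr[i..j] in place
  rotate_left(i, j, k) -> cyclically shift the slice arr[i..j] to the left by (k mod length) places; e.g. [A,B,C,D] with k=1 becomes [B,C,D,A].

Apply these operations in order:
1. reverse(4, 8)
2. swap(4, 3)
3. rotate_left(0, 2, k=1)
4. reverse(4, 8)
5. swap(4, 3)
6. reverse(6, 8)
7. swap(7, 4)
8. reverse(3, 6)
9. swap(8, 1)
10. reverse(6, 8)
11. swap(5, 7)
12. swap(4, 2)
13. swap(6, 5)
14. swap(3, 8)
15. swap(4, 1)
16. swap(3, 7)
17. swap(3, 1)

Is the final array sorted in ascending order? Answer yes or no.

Answer: yes

Derivation:
After 1 (reverse(4, 8)): [D, A, F, I, G, B, E, C, H]
After 2 (swap(4, 3)): [D, A, F, G, I, B, E, C, H]
After 3 (rotate_left(0, 2, k=1)): [A, F, D, G, I, B, E, C, H]
After 4 (reverse(4, 8)): [A, F, D, G, H, C, E, B, I]
After 5 (swap(4, 3)): [A, F, D, H, G, C, E, B, I]
After 6 (reverse(6, 8)): [A, F, D, H, G, C, I, B, E]
After 7 (swap(7, 4)): [A, F, D, H, B, C, I, G, E]
After 8 (reverse(3, 6)): [A, F, D, I, C, B, H, G, E]
After 9 (swap(8, 1)): [A, E, D, I, C, B, H, G, F]
After 10 (reverse(6, 8)): [A, E, D, I, C, B, F, G, H]
After 11 (swap(5, 7)): [A, E, D, I, C, G, F, B, H]
After 12 (swap(4, 2)): [A, E, C, I, D, G, F, B, H]
After 13 (swap(6, 5)): [A, E, C, I, D, F, G, B, H]
After 14 (swap(3, 8)): [A, E, C, H, D, F, G, B, I]
After 15 (swap(4, 1)): [A, D, C, H, E, F, G, B, I]
After 16 (swap(3, 7)): [A, D, C, B, E, F, G, H, I]
After 17 (swap(3, 1)): [A, B, C, D, E, F, G, H, I]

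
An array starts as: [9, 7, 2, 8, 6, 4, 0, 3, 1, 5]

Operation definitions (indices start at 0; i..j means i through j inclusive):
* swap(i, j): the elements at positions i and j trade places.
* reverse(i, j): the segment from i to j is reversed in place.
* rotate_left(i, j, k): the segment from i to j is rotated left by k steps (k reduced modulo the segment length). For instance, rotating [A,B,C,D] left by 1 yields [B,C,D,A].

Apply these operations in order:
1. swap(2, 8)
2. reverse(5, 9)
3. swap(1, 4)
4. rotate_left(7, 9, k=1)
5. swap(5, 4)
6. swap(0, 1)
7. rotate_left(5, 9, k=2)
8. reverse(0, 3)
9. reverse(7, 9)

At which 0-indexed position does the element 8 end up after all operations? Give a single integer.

Answer: 0

Derivation:
After 1 (swap(2, 8)): [9, 7, 1, 8, 6, 4, 0, 3, 2, 5]
After 2 (reverse(5, 9)): [9, 7, 1, 8, 6, 5, 2, 3, 0, 4]
After 3 (swap(1, 4)): [9, 6, 1, 8, 7, 5, 2, 3, 0, 4]
After 4 (rotate_left(7, 9, k=1)): [9, 6, 1, 8, 7, 5, 2, 0, 4, 3]
After 5 (swap(5, 4)): [9, 6, 1, 8, 5, 7, 2, 0, 4, 3]
After 6 (swap(0, 1)): [6, 9, 1, 8, 5, 7, 2, 0, 4, 3]
After 7 (rotate_left(5, 9, k=2)): [6, 9, 1, 8, 5, 0, 4, 3, 7, 2]
After 8 (reverse(0, 3)): [8, 1, 9, 6, 5, 0, 4, 3, 7, 2]
After 9 (reverse(7, 9)): [8, 1, 9, 6, 5, 0, 4, 2, 7, 3]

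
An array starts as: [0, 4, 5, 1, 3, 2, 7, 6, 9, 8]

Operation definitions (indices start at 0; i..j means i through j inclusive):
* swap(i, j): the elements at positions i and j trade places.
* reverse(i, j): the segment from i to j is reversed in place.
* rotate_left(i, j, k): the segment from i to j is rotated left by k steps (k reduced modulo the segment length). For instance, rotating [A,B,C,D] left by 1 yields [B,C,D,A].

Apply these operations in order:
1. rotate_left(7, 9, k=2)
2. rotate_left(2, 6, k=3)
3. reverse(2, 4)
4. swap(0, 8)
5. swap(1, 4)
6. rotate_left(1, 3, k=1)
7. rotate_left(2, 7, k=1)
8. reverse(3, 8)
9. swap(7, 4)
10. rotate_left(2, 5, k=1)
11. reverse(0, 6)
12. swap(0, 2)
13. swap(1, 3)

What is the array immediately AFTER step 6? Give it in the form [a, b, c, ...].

After 1 (rotate_left(7, 9, k=2)): [0, 4, 5, 1, 3, 2, 7, 8, 6, 9]
After 2 (rotate_left(2, 6, k=3)): [0, 4, 2, 7, 5, 1, 3, 8, 6, 9]
After 3 (reverse(2, 4)): [0, 4, 5, 7, 2, 1, 3, 8, 6, 9]
After 4 (swap(0, 8)): [6, 4, 5, 7, 2, 1, 3, 8, 0, 9]
After 5 (swap(1, 4)): [6, 2, 5, 7, 4, 1, 3, 8, 0, 9]
After 6 (rotate_left(1, 3, k=1)): [6, 5, 7, 2, 4, 1, 3, 8, 0, 9]

Answer: [6, 5, 7, 2, 4, 1, 3, 8, 0, 9]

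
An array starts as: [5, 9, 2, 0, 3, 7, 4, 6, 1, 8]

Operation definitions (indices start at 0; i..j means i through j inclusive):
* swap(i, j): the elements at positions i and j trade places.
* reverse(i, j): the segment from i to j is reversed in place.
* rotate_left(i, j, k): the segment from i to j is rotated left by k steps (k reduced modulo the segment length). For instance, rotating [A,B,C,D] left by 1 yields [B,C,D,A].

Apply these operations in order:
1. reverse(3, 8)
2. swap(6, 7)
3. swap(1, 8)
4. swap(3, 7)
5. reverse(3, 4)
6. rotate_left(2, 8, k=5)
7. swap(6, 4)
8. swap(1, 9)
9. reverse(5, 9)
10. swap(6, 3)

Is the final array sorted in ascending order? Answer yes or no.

Answer: no

Derivation:
After 1 (reverse(3, 8)): [5, 9, 2, 1, 6, 4, 7, 3, 0, 8]
After 2 (swap(6, 7)): [5, 9, 2, 1, 6, 4, 3, 7, 0, 8]
After 3 (swap(1, 8)): [5, 0, 2, 1, 6, 4, 3, 7, 9, 8]
After 4 (swap(3, 7)): [5, 0, 2, 7, 6, 4, 3, 1, 9, 8]
After 5 (reverse(3, 4)): [5, 0, 2, 6, 7, 4, 3, 1, 9, 8]
After 6 (rotate_left(2, 8, k=5)): [5, 0, 1, 9, 2, 6, 7, 4, 3, 8]
After 7 (swap(6, 4)): [5, 0, 1, 9, 7, 6, 2, 4, 3, 8]
After 8 (swap(1, 9)): [5, 8, 1, 9, 7, 6, 2, 4, 3, 0]
After 9 (reverse(5, 9)): [5, 8, 1, 9, 7, 0, 3, 4, 2, 6]
After 10 (swap(6, 3)): [5, 8, 1, 3, 7, 0, 9, 4, 2, 6]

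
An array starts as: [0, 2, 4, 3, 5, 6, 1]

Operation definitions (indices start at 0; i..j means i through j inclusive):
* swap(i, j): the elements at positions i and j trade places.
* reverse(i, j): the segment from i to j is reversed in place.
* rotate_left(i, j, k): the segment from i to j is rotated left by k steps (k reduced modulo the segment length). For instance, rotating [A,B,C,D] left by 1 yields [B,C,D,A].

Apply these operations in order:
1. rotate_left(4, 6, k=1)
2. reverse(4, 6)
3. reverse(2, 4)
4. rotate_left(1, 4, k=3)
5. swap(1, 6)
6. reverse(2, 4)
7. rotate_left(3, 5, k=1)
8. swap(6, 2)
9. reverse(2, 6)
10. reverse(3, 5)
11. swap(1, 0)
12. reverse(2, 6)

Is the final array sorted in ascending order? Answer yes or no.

Answer: no

Derivation:
After 1 (rotate_left(4, 6, k=1)): [0, 2, 4, 3, 6, 1, 5]
After 2 (reverse(4, 6)): [0, 2, 4, 3, 5, 1, 6]
After 3 (reverse(2, 4)): [0, 2, 5, 3, 4, 1, 6]
After 4 (rotate_left(1, 4, k=3)): [0, 4, 2, 5, 3, 1, 6]
After 5 (swap(1, 6)): [0, 6, 2, 5, 3, 1, 4]
After 6 (reverse(2, 4)): [0, 6, 3, 5, 2, 1, 4]
After 7 (rotate_left(3, 5, k=1)): [0, 6, 3, 2, 1, 5, 4]
After 8 (swap(6, 2)): [0, 6, 4, 2, 1, 5, 3]
After 9 (reverse(2, 6)): [0, 6, 3, 5, 1, 2, 4]
After 10 (reverse(3, 5)): [0, 6, 3, 2, 1, 5, 4]
After 11 (swap(1, 0)): [6, 0, 3, 2, 1, 5, 4]
After 12 (reverse(2, 6)): [6, 0, 4, 5, 1, 2, 3]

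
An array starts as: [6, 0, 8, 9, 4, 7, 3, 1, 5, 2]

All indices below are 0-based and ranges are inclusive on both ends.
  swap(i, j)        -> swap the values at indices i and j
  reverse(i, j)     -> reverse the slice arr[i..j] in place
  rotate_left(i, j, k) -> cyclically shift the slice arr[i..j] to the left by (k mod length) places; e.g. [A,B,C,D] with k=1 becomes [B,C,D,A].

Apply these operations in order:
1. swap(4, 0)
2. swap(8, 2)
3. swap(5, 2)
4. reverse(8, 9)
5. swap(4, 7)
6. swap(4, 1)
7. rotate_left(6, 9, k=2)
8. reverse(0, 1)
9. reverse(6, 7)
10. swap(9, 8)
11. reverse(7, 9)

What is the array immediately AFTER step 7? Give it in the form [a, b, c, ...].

After 1 (swap(4, 0)): [4, 0, 8, 9, 6, 7, 3, 1, 5, 2]
After 2 (swap(8, 2)): [4, 0, 5, 9, 6, 7, 3, 1, 8, 2]
After 3 (swap(5, 2)): [4, 0, 7, 9, 6, 5, 3, 1, 8, 2]
After 4 (reverse(8, 9)): [4, 0, 7, 9, 6, 5, 3, 1, 2, 8]
After 5 (swap(4, 7)): [4, 0, 7, 9, 1, 5, 3, 6, 2, 8]
After 6 (swap(4, 1)): [4, 1, 7, 9, 0, 5, 3, 6, 2, 8]
After 7 (rotate_left(6, 9, k=2)): [4, 1, 7, 9, 0, 5, 2, 8, 3, 6]

Answer: [4, 1, 7, 9, 0, 5, 2, 8, 3, 6]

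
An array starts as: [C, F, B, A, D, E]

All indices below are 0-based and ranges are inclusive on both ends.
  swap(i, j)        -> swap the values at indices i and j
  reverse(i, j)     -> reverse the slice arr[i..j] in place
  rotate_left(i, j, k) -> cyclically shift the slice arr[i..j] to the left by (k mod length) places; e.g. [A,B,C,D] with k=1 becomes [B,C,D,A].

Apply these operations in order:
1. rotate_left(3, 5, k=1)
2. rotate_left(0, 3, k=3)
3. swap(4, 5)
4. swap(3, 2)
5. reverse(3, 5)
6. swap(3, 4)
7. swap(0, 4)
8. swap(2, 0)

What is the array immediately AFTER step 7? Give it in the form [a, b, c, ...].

Answer: [E, C, B, A, D, F]

Derivation:
After 1 (rotate_left(3, 5, k=1)): [C, F, B, D, E, A]
After 2 (rotate_left(0, 3, k=3)): [D, C, F, B, E, A]
After 3 (swap(4, 5)): [D, C, F, B, A, E]
After 4 (swap(3, 2)): [D, C, B, F, A, E]
After 5 (reverse(3, 5)): [D, C, B, E, A, F]
After 6 (swap(3, 4)): [D, C, B, A, E, F]
After 7 (swap(0, 4)): [E, C, B, A, D, F]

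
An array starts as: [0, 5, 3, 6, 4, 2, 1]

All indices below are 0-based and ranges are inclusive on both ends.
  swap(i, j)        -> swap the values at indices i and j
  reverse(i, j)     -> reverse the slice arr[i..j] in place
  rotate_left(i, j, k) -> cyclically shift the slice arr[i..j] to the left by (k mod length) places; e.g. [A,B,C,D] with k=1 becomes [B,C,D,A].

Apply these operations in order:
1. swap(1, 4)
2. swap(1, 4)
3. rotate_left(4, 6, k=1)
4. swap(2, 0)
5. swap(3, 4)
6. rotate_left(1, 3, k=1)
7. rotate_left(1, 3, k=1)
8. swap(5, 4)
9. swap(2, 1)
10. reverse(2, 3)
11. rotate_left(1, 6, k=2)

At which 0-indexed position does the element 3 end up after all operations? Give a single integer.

After 1 (swap(1, 4)): [0, 4, 3, 6, 5, 2, 1]
After 2 (swap(1, 4)): [0, 5, 3, 6, 4, 2, 1]
After 3 (rotate_left(4, 6, k=1)): [0, 5, 3, 6, 2, 1, 4]
After 4 (swap(2, 0)): [3, 5, 0, 6, 2, 1, 4]
After 5 (swap(3, 4)): [3, 5, 0, 2, 6, 1, 4]
After 6 (rotate_left(1, 3, k=1)): [3, 0, 2, 5, 6, 1, 4]
After 7 (rotate_left(1, 3, k=1)): [3, 2, 5, 0, 6, 1, 4]
After 8 (swap(5, 4)): [3, 2, 5, 0, 1, 6, 4]
After 9 (swap(2, 1)): [3, 5, 2, 0, 1, 6, 4]
After 10 (reverse(2, 3)): [3, 5, 0, 2, 1, 6, 4]
After 11 (rotate_left(1, 6, k=2)): [3, 2, 1, 6, 4, 5, 0]

Answer: 0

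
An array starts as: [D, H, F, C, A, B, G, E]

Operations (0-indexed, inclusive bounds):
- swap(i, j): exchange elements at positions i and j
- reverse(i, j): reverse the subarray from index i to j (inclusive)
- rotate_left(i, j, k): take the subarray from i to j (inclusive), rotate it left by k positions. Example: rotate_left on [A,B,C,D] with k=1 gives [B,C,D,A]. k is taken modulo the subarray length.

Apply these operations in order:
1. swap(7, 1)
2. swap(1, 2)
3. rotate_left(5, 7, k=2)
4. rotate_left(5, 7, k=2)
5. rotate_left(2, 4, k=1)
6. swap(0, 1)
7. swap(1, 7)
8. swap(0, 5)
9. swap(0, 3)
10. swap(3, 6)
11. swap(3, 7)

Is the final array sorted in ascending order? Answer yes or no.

Answer: yes

Derivation:
After 1 (swap(7, 1)): [D, E, F, C, A, B, G, H]
After 2 (swap(1, 2)): [D, F, E, C, A, B, G, H]
After 3 (rotate_left(5, 7, k=2)): [D, F, E, C, A, H, B, G]
After 4 (rotate_left(5, 7, k=2)): [D, F, E, C, A, G, H, B]
After 5 (rotate_left(2, 4, k=1)): [D, F, C, A, E, G, H, B]
After 6 (swap(0, 1)): [F, D, C, A, E, G, H, B]
After 7 (swap(1, 7)): [F, B, C, A, E, G, H, D]
After 8 (swap(0, 5)): [G, B, C, A, E, F, H, D]
After 9 (swap(0, 3)): [A, B, C, G, E, F, H, D]
After 10 (swap(3, 6)): [A, B, C, H, E, F, G, D]
After 11 (swap(3, 7)): [A, B, C, D, E, F, G, H]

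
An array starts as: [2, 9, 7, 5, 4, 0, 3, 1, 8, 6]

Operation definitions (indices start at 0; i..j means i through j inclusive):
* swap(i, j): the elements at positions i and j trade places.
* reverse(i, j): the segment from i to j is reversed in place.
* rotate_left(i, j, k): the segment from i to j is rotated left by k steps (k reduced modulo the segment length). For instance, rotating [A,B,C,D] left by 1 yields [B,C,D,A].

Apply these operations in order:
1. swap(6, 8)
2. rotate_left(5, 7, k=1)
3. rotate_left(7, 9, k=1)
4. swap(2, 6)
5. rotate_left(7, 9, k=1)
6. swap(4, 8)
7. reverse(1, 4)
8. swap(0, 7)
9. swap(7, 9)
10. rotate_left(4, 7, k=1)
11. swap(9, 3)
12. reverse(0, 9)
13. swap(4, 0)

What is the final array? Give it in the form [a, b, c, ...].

Answer: [7, 4, 9, 3, 1, 8, 2, 5, 0, 6]

Derivation:
After 1 (swap(6, 8)): [2, 9, 7, 5, 4, 0, 8, 1, 3, 6]
After 2 (rotate_left(5, 7, k=1)): [2, 9, 7, 5, 4, 8, 1, 0, 3, 6]
After 3 (rotate_left(7, 9, k=1)): [2, 9, 7, 5, 4, 8, 1, 3, 6, 0]
After 4 (swap(2, 6)): [2, 9, 1, 5, 4, 8, 7, 3, 6, 0]
After 5 (rotate_left(7, 9, k=1)): [2, 9, 1, 5, 4, 8, 7, 6, 0, 3]
After 6 (swap(4, 8)): [2, 9, 1, 5, 0, 8, 7, 6, 4, 3]
After 7 (reverse(1, 4)): [2, 0, 5, 1, 9, 8, 7, 6, 4, 3]
After 8 (swap(0, 7)): [6, 0, 5, 1, 9, 8, 7, 2, 4, 3]
After 9 (swap(7, 9)): [6, 0, 5, 1, 9, 8, 7, 3, 4, 2]
After 10 (rotate_left(4, 7, k=1)): [6, 0, 5, 1, 8, 7, 3, 9, 4, 2]
After 11 (swap(9, 3)): [6, 0, 5, 2, 8, 7, 3, 9, 4, 1]
After 12 (reverse(0, 9)): [1, 4, 9, 3, 7, 8, 2, 5, 0, 6]
After 13 (swap(4, 0)): [7, 4, 9, 3, 1, 8, 2, 5, 0, 6]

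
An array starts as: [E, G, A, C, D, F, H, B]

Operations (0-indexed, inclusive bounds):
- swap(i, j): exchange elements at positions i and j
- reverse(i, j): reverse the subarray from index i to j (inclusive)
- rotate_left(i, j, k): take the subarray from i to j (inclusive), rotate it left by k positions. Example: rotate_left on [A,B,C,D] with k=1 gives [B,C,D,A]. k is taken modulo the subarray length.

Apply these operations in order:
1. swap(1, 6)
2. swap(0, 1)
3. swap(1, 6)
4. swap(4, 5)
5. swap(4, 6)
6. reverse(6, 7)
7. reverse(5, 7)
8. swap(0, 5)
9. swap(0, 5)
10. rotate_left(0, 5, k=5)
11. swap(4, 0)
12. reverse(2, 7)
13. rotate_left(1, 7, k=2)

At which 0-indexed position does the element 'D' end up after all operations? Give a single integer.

After 1 (swap(1, 6)): [E, H, A, C, D, F, G, B]
After 2 (swap(0, 1)): [H, E, A, C, D, F, G, B]
After 3 (swap(1, 6)): [H, G, A, C, D, F, E, B]
After 4 (swap(4, 5)): [H, G, A, C, F, D, E, B]
After 5 (swap(4, 6)): [H, G, A, C, E, D, F, B]
After 6 (reverse(6, 7)): [H, G, A, C, E, D, B, F]
After 7 (reverse(5, 7)): [H, G, A, C, E, F, B, D]
After 8 (swap(0, 5)): [F, G, A, C, E, H, B, D]
After 9 (swap(0, 5)): [H, G, A, C, E, F, B, D]
After 10 (rotate_left(0, 5, k=5)): [F, H, G, A, C, E, B, D]
After 11 (swap(4, 0)): [C, H, G, A, F, E, B, D]
After 12 (reverse(2, 7)): [C, H, D, B, E, F, A, G]
After 13 (rotate_left(1, 7, k=2)): [C, B, E, F, A, G, H, D]

Answer: 7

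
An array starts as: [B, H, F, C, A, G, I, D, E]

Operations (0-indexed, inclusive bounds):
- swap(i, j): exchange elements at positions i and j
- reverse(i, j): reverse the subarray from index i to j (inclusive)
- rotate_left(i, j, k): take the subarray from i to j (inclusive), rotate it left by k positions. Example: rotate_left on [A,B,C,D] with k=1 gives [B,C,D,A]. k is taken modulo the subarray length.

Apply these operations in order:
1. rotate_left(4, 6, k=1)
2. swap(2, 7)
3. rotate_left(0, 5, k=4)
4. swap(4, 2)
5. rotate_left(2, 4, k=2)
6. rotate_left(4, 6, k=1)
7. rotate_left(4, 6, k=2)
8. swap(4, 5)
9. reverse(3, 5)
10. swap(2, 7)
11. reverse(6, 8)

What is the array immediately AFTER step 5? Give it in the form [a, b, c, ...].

After 1 (rotate_left(4, 6, k=1)): [B, H, F, C, G, I, A, D, E]
After 2 (swap(2, 7)): [B, H, D, C, G, I, A, F, E]
After 3 (rotate_left(0, 5, k=4)): [G, I, B, H, D, C, A, F, E]
After 4 (swap(4, 2)): [G, I, D, H, B, C, A, F, E]
After 5 (rotate_left(2, 4, k=2)): [G, I, B, D, H, C, A, F, E]

Answer: [G, I, B, D, H, C, A, F, E]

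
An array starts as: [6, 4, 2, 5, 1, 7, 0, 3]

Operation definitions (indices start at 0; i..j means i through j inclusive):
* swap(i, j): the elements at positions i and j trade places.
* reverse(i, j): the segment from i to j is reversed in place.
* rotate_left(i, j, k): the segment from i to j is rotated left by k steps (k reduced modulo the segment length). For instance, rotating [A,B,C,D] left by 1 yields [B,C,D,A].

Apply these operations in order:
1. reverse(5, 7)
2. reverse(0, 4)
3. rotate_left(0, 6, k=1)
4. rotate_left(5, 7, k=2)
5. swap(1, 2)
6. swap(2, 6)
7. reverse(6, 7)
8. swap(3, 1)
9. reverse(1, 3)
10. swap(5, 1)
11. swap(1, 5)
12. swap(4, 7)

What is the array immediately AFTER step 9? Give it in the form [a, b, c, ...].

After 1 (reverse(5, 7)): [6, 4, 2, 5, 1, 3, 0, 7]
After 2 (reverse(0, 4)): [1, 5, 2, 4, 6, 3, 0, 7]
After 3 (rotate_left(0, 6, k=1)): [5, 2, 4, 6, 3, 0, 1, 7]
After 4 (rotate_left(5, 7, k=2)): [5, 2, 4, 6, 3, 7, 0, 1]
After 5 (swap(1, 2)): [5, 4, 2, 6, 3, 7, 0, 1]
After 6 (swap(2, 6)): [5, 4, 0, 6, 3, 7, 2, 1]
After 7 (reverse(6, 7)): [5, 4, 0, 6, 3, 7, 1, 2]
After 8 (swap(3, 1)): [5, 6, 0, 4, 3, 7, 1, 2]
After 9 (reverse(1, 3)): [5, 4, 0, 6, 3, 7, 1, 2]

Answer: [5, 4, 0, 6, 3, 7, 1, 2]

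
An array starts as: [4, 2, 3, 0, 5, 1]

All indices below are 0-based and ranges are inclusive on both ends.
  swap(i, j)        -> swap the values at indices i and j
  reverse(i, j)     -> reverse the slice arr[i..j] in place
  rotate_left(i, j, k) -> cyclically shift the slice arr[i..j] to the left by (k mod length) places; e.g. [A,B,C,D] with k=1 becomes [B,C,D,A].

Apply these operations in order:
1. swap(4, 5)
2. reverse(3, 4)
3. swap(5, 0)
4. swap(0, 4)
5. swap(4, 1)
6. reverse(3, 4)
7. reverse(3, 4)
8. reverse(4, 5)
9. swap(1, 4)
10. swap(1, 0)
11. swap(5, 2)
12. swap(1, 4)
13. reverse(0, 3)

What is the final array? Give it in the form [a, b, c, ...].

Answer: [1, 2, 5, 4, 0, 3]

Derivation:
After 1 (swap(4, 5)): [4, 2, 3, 0, 1, 5]
After 2 (reverse(3, 4)): [4, 2, 3, 1, 0, 5]
After 3 (swap(5, 0)): [5, 2, 3, 1, 0, 4]
After 4 (swap(0, 4)): [0, 2, 3, 1, 5, 4]
After 5 (swap(4, 1)): [0, 5, 3, 1, 2, 4]
After 6 (reverse(3, 4)): [0, 5, 3, 2, 1, 4]
After 7 (reverse(3, 4)): [0, 5, 3, 1, 2, 4]
After 8 (reverse(4, 5)): [0, 5, 3, 1, 4, 2]
After 9 (swap(1, 4)): [0, 4, 3, 1, 5, 2]
After 10 (swap(1, 0)): [4, 0, 3, 1, 5, 2]
After 11 (swap(5, 2)): [4, 0, 2, 1, 5, 3]
After 12 (swap(1, 4)): [4, 5, 2, 1, 0, 3]
After 13 (reverse(0, 3)): [1, 2, 5, 4, 0, 3]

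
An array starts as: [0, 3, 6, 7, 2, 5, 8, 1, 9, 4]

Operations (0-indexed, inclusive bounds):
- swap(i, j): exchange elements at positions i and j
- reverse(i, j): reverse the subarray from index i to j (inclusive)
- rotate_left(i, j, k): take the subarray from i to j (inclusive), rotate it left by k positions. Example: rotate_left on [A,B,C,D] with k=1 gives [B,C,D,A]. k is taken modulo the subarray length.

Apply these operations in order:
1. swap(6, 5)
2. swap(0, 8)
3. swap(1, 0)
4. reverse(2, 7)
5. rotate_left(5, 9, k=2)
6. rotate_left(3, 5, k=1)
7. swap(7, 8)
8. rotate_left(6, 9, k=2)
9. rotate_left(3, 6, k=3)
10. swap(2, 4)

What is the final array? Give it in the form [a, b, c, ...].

After 1 (swap(6, 5)): [0, 3, 6, 7, 2, 8, 5, 1, 9, 4]
After 2 (swap(0, 8)): [9, 3, 6, 7, 2, 8, 5, 1, 0, 4]
After 3 (swap(1, 0)): [3, 9, 6, 7, 2, 8, 5, 1, 0, 4]
After 4 (reverse(2, 7)): [3, 9, 1, 5, 8, 2, 7, 6, 0, 4]
After 5 (rotate_left(5, 9, k=2)): [3, 9, 1, 5, 8, 6, 0, 4, 2, 7]
After 6 (rotate_left(3, 5, k=1)): [3, 9, 1, 8, 6, 5, 0, 4, 2, 7]
After 7 (swap(7, 8)): [3, 9, 1, 8, 6, 5, 0, 2, 4, 7]
After 8 (rotate_left(6, 9, k=2)): [3, 9, 1, 8, 6, 5, 4, 7, 0, 2]
After 9 (rotate_left(3, 6, k=3)): [3, 9, 1, 4, 8, 6, 5, 7, 0, 2]
After 10 (swap(2, 4)): [3, 9, 8, 4, 1, 6, 5, 7, 0, 2]

Answer: [3, 9, 8, 4, 1, 6, 5, 7, 0, 2]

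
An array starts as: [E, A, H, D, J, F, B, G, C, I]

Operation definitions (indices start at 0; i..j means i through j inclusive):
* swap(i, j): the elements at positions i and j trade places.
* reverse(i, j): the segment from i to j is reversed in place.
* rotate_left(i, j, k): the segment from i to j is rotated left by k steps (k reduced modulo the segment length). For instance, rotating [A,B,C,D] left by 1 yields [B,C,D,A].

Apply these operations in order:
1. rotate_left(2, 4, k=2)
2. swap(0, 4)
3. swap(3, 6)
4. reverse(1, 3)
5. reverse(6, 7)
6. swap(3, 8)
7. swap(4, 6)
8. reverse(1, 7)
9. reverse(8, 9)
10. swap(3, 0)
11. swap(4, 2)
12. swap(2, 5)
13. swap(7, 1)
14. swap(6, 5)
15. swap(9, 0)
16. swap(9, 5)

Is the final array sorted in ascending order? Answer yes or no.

After 1 (rotate_left(2, 4, k=2)): [E, A, J, H, D, F, B, G, C, I]
After 2 (swap(0, 4)): [D, A, J, H, E, F, B, G, C, I]
After 3 (swap(3, 6)): [D, A, J, B, E, F, H, G, C, I]
After 4 (reverse(1, 3)): [D, B, J, A, E, F, H, G, C, I]
After 5 (reverse(6, 7)): [D, B, J, A, E, F, G, H, C, I]
After 6 (swap(3, 8)): [D, B, J, C, E, F, G, H, A, I]
After 7 (swap(4, 6)): [D, B, J, C, G, F, E, H, A, I]
After 8 (reverse(1, 7)): [D, H, E, F, G, C, J, B, A, I]
After 9 (reverse(8, 9)): [D, H, E, F, G, C, J, B, I, A]
After 10 (swap(3, 0)): [F, H, E, D, G, C, J, B, I, A]
After 11 (swap(4, 2)): [F, H, G, D, E, C, J, B, I, A]
After 12 (swap(2, 5)): [F, H, C, D, E, G, J, B, I, A]
After 13 (swap(7, 1)): [F, B, C, D, E, G, J, H, I, A]
After 14 (swap(6, 5)): [F, B, C, D, E, J, G, H, I, A]
After 15 (swap(9, 0)): [A, B, C, D, E, J, G, H, I, F]
After 16 (swap(9, 5)): [A, B, C, D, E, F, G, H, I, J]

Answer: yes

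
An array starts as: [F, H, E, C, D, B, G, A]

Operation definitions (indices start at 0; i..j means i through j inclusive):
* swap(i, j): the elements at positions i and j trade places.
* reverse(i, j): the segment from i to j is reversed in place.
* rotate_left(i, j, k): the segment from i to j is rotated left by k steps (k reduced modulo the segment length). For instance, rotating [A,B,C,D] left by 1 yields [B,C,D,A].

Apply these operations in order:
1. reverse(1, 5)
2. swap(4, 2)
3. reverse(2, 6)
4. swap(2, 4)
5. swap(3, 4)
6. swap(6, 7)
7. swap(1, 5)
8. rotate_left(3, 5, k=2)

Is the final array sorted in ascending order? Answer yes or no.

After 1 (reverse(1, 5)): [F, B, D, C, E, H, G, A]
After 2 (swap(4, 2)): [F, B, E, C, D, H, G, A]
After 3 (reverse(2, 6)): [F, B, G, H, D, C, E, A]
After 4 (swap(2, 4)): [F, B, D, H, G, C, E, A]
After 5 (swap(3, 4)): [F, B, D, G, H, C, E, A]
After 6 (swap(6, 7)): [F, B, D, G, H, C, A, E]
After 7 (swap(1, 5)): [F, C, D, G, H, B, A, E]
After 8 (rotate_left(3, 5, k=2)): [F, C, D, B, G, H, A, E]

Answer: no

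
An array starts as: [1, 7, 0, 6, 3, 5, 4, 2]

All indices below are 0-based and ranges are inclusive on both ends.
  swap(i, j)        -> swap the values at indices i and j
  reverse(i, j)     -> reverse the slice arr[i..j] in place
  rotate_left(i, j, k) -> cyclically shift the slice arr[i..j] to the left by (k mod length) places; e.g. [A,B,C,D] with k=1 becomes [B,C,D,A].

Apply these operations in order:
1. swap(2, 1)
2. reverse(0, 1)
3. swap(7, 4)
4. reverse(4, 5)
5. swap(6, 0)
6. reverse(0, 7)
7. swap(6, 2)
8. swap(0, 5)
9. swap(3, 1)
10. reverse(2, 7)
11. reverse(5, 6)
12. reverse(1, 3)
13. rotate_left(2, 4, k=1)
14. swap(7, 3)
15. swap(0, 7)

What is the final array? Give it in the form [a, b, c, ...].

After 1 (swap(2, 1)): [1, 0, 7, 6, 3, 5, 4, 2]
After 2 (reverse(0, 1)): [0, 1, 7, 6, 3, 5, 4, 2]
After 3 (swap(7, 4)): [0, 1, 7, 6, 2, 5, 4, 3]
After 4 (reverse(4, 5)): [0, 1, 7, 6, 5, 2, 4, 3]
After 5 (swap(6, 0)): [4, 1, 7, 6, 5, 2, 0, 3]
After 6 (reverse(0, 7)): [3, 0, 2, 5, 6, 7, 1, 4]
After 7 (swap(6, 2)): [3, 0, 1, 5, 6, 7, 2, 4]
After 8 (swap(0, 5)): [7, 0, 1, 5, 6, 3, 2, 4]
After 9 (swap(3, 1)): [7, 5, 1, 0, 6, 3, 2, 4]
After 10 (reverse(2, 7)): [7, 5, 4, 2, 3, 6, 0, 1]
After 11 (reverse(5, 6)): [7, 5, 4, 2, 3, 0, 6, 1]
After 12 (reverse(1, 3)): [7, 2, 4, 5, 3, 0, 6, 1]
After 13 (rotate_left(2, 4, k=1)): [7, 2, 5, 3, 4, 0, 6, 1]
After 14 (swap(7, 3)): [7, 2, 5, 1, 4, 0, 6, 3]
After 15 (swap(0, 7)): [3, 2, 5, 1, 4, 0, 6, 7]

Answer: [3, 2, 5, 1, 4, 0, 6, 7]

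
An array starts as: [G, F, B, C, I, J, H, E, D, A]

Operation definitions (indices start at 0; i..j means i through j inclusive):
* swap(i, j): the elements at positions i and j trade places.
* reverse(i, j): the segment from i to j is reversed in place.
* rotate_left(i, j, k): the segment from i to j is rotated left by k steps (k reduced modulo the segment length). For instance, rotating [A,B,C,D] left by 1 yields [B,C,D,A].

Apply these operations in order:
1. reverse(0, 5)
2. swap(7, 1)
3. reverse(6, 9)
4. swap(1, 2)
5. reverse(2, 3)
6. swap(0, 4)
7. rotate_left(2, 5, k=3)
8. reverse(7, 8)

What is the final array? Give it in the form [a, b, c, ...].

After 1 (reverse(0, 5)): [J, I, C, B, F, G, H, E, D, A]
After 2 (swap(7, 1)): [J, E, C, B, F, G, H, I, D, A]
After 3 (reverse(6, 9)): [J, E, C, B, F, G, A, D, I, H]
After 4 (swap(1, 2)): [J, C, E, B, F, G, A, D, I, H]
After 5 (reverse(2, 3)): [J, C, B, E, F, G, A, D, I, H]
After 6 (swap(0, 4)): [F, C, B, E, J, G, A, D, I, H]
After 7 (rotate_left(2, 5, k=3)): [F, C, G, B, E, J, A, D, I, H]
After 8 (reverse(7, 8)): [F, C, G, B, E, J, A, I, D, H]

Answer: [F, C, G, B, E, J, A, I, D, H]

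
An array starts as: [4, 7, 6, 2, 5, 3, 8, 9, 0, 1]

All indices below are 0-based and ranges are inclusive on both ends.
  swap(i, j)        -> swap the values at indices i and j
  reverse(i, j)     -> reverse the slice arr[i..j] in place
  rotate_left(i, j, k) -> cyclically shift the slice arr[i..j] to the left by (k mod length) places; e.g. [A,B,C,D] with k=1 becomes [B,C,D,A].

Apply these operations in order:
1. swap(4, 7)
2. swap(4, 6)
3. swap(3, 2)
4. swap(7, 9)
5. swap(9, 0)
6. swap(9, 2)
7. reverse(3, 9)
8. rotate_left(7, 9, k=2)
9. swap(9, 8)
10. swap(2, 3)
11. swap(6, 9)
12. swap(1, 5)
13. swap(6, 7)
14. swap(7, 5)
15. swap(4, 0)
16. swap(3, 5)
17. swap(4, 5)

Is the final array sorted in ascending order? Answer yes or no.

Answer: yes

Derivation:
After 1 (swap(4, 7)): [4, 7, 6, 2, 9, 3, 8, 5, 0, 1]
After 2 (swap(4, 6)): [4, 7, 6, 2, 8, 3, 9, 5, 0, 1]
After 3 (swap(3, 2)): [4, 7, 2, 6, 8, 3, 9, 5, 0, 1]
After 4 (swap(7, 9)): [4, 7, 2, 6, 8, 3, 9, 1, 0, 5]
After 5 (swap(9, 0)): [5, 7, 2, 6, 8, 3, 9, 1, 0, 4]
After 6 (swap(9, 2)): [5, 7, 4, 6, 8, 3, 9, 1, 0, 2]
After 7 (reverse(3, 9)): [5, 7, 4, 2, 0, 1, 9, 3, 8, 6]
After 8 (rotate_left(7, 9, k=2)): [5, 7, 4, 2, 0, 1, 9, 6, 3, 8]
After 9 (swap(9, 8)): [5, 7, 4, 2, 0, 1, 9, 6, 8, 3]
After 10 (swap(2, 3)): [5, 7, 2, 4, 0, 1, 9, 6, 8, 3]
After 11 (swap(6, 9)): [5, 7, 2, 4, 0, 1, 3, 6, 8, 9]
After 12 (swap(1, 5)): [5, 1, 2, 4, 0, 7, 3, 6, 8, 9]
After 13 (swap(6, 7)): [5, 1, 2, 4, 0, 7, 6, 3, 8, 9]
After 14 (swap(7, 5)): [5, 1, 2, 4, 0, 3, 6, 7, 8, 9]
After 15 (swap(4, 0)): [0, 1, 2, 4, 5, 3, 6, 7, 8, 9]
After 16 (swap(3, 5)): [0, 1, 2, 3, 5, 4, 6, 7, 8, 9]
After 17 (swap(4, 5)): [0, 1, 2, 3, 4, 5, 6, 7, 8, 9]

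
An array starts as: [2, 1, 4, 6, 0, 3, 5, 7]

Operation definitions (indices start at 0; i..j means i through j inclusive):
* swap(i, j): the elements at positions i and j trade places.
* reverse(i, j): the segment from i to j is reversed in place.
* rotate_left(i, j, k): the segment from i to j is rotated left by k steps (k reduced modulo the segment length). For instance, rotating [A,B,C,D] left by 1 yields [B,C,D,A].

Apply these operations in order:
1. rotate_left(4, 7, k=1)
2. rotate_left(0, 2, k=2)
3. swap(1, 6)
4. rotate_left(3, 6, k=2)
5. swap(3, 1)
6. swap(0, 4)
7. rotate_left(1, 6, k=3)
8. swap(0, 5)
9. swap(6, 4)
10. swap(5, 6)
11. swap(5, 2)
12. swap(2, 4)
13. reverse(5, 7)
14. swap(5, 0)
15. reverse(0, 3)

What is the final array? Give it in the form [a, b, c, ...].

After 1 (rotate_left(4, 7, k=1)): [2, 1, 4, 6, 3, 5, 7, 0]
After 2 (rotate_left(0, 2, k=2)): [4, 2, 1, 6, 3, 5, 7, 0]
After 3 (swap(1, 6)): [4, 7, 1, 6, 3, 5, 2, 0]
After 4 (rotate_left(3, 6, k=2)): [4, 7, 1, 5, 2, 6, 3, 0]
After 5 (swap(3, 1)): [4, 5, 1, 7, 2, 6, 3, 0]
After 6 (swap(0, 4)): [2, 5, 1, 7, 4, 6, 3, 0]
After 7 (rotate_left(1, 6, k=3)): [2, 4, 6, 3, 5, 1, 7, 0]
After 8 (swap(0, 5)): [1, 4, 6, 3, 5, 2, 7, 0]
After 9 (swap(6, 4)): [1, 4, 6, 3, 7, 2, 5, 0]
After 10 (swap(5, 6)): [1, 4, 6, 3, 7, 5, 2, 0]
After 11 (swap(5, 2)): [1, 4, 5, 3, 7, 6, 2, 0]
After 12 (swap(2, 4)): [1, 4, 7, 3, 5, 6, 2, 0]
After 13 (reverse(5, 7)): [1, 4, 7, 3, 5, 0, 2, 6]
After 14 (swap(5, 0)): [0, 4, 7, 3, 5, 1, 2, 6]
After 15 (reverse(0, 3)): [3, 7, 4, 0, 5, 1, 2, 6]

Answer: [3, 7, 4, 0, 5, 1, 2, 6]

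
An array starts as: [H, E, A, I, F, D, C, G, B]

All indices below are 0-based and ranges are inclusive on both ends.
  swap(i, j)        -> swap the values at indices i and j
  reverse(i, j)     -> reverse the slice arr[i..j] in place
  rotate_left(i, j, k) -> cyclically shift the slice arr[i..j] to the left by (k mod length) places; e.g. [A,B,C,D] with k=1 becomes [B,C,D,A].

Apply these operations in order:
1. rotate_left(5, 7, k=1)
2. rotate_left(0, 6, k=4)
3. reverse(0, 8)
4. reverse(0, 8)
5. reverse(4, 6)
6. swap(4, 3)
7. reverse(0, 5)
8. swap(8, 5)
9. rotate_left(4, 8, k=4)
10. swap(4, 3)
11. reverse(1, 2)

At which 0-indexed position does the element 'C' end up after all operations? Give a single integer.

After 1 (rotate_left(5, 7, k=1)): [H, E, A, I, F, C, G, D, B]
After 2 (rotate_left(0, 6, k=4)): [F, C, G, H, E, A, I, D, B]
After 3 (reverse(0, 8)): [B, D, I, A, E, H, G, C, F]
After 4 (reverse(0, 8)): [F, C, G, H, E, A, I, D, B]
After 5 (reverse(4, 6)): [F, C, G, H, I, A, E, D, B]
After 6 (swap(4, 3)): [F, C, G, I, H, A, E, D, B]
After 7 (reverse(0, 5)): [A, H, I, G, C, F, E, D, B]
After 8 (swap(8, 5)): [A, H, I, G, C, B, E, D, F]
After 9 (rotate_left(4, 8, k=4)): [A, H, I, G, F, C, B, E, D]
After 10 (swap(4, 3)): [A, H, I, F, G, C, B, E, D]
After 11 (reverse(1, 2)): [A, I, H, F, G, C, B, E, D]

Answer: 5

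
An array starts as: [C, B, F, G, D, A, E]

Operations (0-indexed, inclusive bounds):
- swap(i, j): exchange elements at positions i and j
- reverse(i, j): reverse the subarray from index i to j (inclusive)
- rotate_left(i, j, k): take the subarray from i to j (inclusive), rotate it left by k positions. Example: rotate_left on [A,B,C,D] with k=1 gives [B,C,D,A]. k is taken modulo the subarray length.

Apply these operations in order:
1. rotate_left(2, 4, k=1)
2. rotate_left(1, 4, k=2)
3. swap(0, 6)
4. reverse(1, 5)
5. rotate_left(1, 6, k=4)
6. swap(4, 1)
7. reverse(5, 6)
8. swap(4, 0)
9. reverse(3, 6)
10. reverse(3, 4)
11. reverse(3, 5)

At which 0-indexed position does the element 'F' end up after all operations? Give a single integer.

Answer: 5

Derivation:
After 1 (rotate_left(2, 4, k=1)): [C, B, G, D, F, A, E]
After 2 (rotate_left(1, 4, k=2)): [C, D, F, B, G, A, E]
After 3 (swap(0, 6)): [E, D, F, B, G, A, C]
After 4 (reverse(1, 5)): [E, A, G, B, F, D, C]
After 5 (rotate_left(1, 6, k=4)): [E, D, C, A, G, B, F]
After 6 (swap(4, 1)): [E, G, C, A, D, B, F]
After 7 (reverse(5, 6)): [E, G, C, A, D, F, B]
After 8 (swap(4, 0)): [D, G, C, A, E, F, B]
After 9 (reverse(3, 6)): [D, G, C, B, F, E, A]
After 10 (reverse(3, 4)): [D, G, C, F, B, E, A]
After 11 (reverse(3, 5)): [D, G, C, E, B, F, A]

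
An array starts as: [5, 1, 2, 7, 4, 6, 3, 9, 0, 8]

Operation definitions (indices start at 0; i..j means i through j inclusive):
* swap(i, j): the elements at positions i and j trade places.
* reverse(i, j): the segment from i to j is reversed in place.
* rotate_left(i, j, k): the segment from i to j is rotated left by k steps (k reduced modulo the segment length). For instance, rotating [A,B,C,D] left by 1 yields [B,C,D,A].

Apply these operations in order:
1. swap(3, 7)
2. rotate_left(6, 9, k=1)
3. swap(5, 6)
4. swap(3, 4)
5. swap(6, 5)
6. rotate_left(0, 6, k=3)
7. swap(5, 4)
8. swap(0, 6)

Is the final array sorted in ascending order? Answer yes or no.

Answer: no

Derivation:
After 1 (swap(3, 7)): [5, 1, 2, 9, 4, 6, 3, 7, 0, 8]
After 2 (rotate_left(6, 9, k=1)): [5, 1, 2, 9, 4, 6, 7, 0, 8, 3]
After 3 (swap(5, 6)): [5, 1, 2, 9, 4, 7, 6, 0, 8, 3]
After 4 (swap(3, 4)): [5, 1, 2, 4, 9, 7, 6, 0, 8, 3]
After 5 (swap(6, 5)): [5, 1, 2, 4, 9, 6, 7, 0, 8, 3]
After 6 (rotate_left(0, 6, k=3)): [4, 9, 6, 7, 5, 1, 2, 0, 8, 3]
After 7 (swap(5, 4)): [4, 9, 6, 7, 1, 5, 2, 0, 8, 3]
After 8 (swap(0, 6)): [2, 9, 6, 7, 1, 5, 4, 0, 8, 3]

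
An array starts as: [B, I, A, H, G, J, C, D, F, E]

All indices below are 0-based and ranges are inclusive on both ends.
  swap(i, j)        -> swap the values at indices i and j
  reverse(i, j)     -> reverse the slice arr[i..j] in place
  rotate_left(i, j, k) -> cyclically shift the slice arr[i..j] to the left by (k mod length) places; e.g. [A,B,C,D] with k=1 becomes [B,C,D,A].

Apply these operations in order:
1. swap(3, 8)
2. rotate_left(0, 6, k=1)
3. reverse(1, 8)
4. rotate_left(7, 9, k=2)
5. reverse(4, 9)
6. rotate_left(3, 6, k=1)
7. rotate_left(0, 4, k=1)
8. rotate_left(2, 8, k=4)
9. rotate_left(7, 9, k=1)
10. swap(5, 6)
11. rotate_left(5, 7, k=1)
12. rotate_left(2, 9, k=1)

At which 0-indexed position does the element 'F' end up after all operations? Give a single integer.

Answer: 6

Derivation:
After 1 (swap(3, 8)): [B, I, A, F, G, J, C, D, H, E]
After 2 (rotate_left(0, 6, k=1)): [I, A, F, G, J, C, B, D, H, E]
After 3 (reverse(1, 8)): [I, H, D, B, C, J, G, F, A, E]
After 4 (rotate_left(7, 9, k=2)): [I, H, D, B, C, J, G, E, F, A]
After 5 (reverse(4, 9)): [I, H, D, B, A, F, E, G, J, C]
After 6 (rotate_left(3, 6, k=1)): [I, H, D, A, F, E, B, G, J, C]
After 7 (rotate_left(0, 4, k=1)): [H, D, A, F, I, E, B, G, J, C]
After 8 (rotate_left(2, 8, k=4)): [H, D, B, G, J, A, F, I, E, C]
After 9 (rotate_left(7, 9, k=1)): [H, D, B, G, J, A, F, E, C, I]
After 10 (swap(5, 6)): [H, D, B, G, J, F, A, E, C, I]
After 11 (rotate_left(5, 7, k=1)): [H, D, B, G, J, A, E, F, C, I]
After 12 (rotate_left(2, 9, k=1)): [H, D, G, J, A, E, F, C, I, B]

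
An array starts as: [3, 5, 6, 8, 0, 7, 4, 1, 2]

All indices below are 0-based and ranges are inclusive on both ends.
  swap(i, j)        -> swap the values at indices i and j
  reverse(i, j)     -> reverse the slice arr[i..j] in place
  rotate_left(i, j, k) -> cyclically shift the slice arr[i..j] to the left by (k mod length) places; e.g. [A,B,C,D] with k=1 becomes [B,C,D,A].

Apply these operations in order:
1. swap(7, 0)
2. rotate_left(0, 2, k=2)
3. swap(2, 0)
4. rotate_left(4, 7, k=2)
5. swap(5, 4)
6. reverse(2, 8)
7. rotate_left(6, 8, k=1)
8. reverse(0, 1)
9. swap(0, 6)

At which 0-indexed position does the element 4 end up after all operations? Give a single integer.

Answer: 5

Derivation:
After 1 (swap(7, 0)): [1, 5, 6, 8, 0, 7, 4, 3, 2]
After 2 (rotate_left(0, 2, k=2)): [6, 1, 5, 8, 0, 7, 4, 3, 2]
After 3 (swap(2, 0)): [5, 1, 6, 8, 0, 7, 4, 3, 2]
After 4 (rotate_left(4, 7, k=2)): [5, 1, 6, 8, 4, 3, 0, 7, 2]
After 5 (swap(5, 4)): [5, 1, 6, 8, 3, 4, 0, 7, 2]
After 6 (reverse(2, 8)): [5, 1, 2, 7, 0, 4, 3, 8, 6]
After 7 (rotate_left(6, 8, k=1)): [5, 1, 2, 7, 0, 4, 8, 6, 3]
After 8 (reverse(0, 1)): [1, 5, 2, 7, 0, 4, 8, 6, 3]
After 9 (swap(0, 6)): [8, 5, 2, 7, 0, 4, 1, 6, 3]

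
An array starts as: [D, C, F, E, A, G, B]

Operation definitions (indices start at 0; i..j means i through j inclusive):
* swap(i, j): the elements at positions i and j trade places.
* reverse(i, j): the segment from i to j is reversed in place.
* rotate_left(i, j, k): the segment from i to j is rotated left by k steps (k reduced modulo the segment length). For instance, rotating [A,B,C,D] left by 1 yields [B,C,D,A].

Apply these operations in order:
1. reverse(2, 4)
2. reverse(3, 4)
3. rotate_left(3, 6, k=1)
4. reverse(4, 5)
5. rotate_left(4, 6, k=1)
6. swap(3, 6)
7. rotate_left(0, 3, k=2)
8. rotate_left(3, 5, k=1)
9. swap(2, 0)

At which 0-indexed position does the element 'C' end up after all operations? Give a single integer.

Answer: 5

Derivation:
After 1 (reverse(2, 4)): [D, C, A, E, F, G, B]
After 2 (reverse(3, 4)): [D, C, A, F, E, G, B]
After 3 (rotate_left(3, 6, k=1)): [D, C, A, E, G, B, F]
After 4 (reverse(4, 5)): [D, C, A, E, B, G, F]
After 5 (rotate_left(4, 6, k=1)): [D, C, A, E, G, F, B]
After 6 (swap(3, 6)): [D, C, A, B, G, F, E]
After 7 (rotate_left(0, 3, k=2)): [A, B, D, C, G, F, E]
After 8 (rotate_left(3, 5, k=1)): [A, B, D, G, F, C, E]
After 9 (swap(2, 0)): [D, B, A, G, F, C, E]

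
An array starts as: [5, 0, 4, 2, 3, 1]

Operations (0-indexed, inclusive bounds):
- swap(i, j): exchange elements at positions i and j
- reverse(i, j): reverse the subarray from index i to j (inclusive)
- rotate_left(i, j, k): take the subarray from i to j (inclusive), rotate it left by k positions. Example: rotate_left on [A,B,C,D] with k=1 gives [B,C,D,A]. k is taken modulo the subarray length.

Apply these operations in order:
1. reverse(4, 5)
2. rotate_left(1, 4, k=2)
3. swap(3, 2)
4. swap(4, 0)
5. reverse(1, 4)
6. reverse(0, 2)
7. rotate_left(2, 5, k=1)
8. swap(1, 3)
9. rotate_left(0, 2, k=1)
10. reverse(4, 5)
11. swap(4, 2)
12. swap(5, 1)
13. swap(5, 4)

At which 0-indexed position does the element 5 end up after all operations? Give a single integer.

After 1 (reverse(4, 5)): [5, 0, 4, 2, 1, 3]
After 2 (rotate_left(1, 4, k=2)): [5, 2, 1, 0, 4, 3]
After 3 (swap(3, 2)): [5, 2, 0, 1, 4, 3]
After 4 (swap(4, 0)): [4, 2, 0, 1, 5, 3]
After 5 (reverse(1, 4)): [4, 5, 1, 0, 2, 3]
After 6 (reverse(0, 2)): [1, 5, 4, 0, 2, 3]
After 7 (rotate_left(2, 5, k=1)): [1, 5, 0, 2, 3, 4]
After 8 (swap(1, 3)): [1, 2, 0, 5, 3, 4]
After 9 (rotate_left(0, 2, k=1)): [2, 0, 1, 5, 3, 4]
After 10 (reverse(4, 5)): [2, 0, 1, 5, 4, 3]
After 11 (swap(4, 2)): [2, 0, 4, 5, 1, 3]
After 12 (swap(5, 1)): [2, 3, 4, 5, 1, 0]
After 13 (swap(5, 4)): [2, 3, 4, 5, 0, 1]

Answer: 3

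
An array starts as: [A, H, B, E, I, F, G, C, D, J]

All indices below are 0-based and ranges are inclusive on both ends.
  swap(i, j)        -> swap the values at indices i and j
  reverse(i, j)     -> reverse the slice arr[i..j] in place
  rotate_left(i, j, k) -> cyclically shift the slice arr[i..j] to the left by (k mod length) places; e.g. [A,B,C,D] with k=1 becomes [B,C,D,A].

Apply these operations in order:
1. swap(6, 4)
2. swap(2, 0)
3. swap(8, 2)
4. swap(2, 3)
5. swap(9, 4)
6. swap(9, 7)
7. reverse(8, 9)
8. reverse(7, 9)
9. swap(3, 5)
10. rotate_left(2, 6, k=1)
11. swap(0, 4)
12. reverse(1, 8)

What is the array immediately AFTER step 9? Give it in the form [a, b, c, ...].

After 1 (swap(6, 4)): [A, H, B, E, G, F, I, C, D, J]
After 2 (swap(2, 0)): [B, H, A, E, G, F, I, C, D, J]
After 3 (swap(8, 2)): [B, H, D, E, G, F, I, C, A, J]
After 4 (swap(2, 3)): [B, H, E, D, G, F, I, C, A, J]
After 5 (swap(9, 4)): [B, H, E, D, J, F, I, C, A, G]
After 6 (swap(9, 7)): [B, H, E, D, J, F, I, G, A, C]
After 7 (reverse(8, 9)): [B, H, E, D, J, F, I, G, C, A]
After 8 (reverse(7, 9)): [B, H, E, D, J, F, I, A, C, G]
After 9 (swap(3, 5)): [B, H, E, F, J, D, I, A, C, G]

Answer: [B, H, E, F, J, D, I, A, C, G]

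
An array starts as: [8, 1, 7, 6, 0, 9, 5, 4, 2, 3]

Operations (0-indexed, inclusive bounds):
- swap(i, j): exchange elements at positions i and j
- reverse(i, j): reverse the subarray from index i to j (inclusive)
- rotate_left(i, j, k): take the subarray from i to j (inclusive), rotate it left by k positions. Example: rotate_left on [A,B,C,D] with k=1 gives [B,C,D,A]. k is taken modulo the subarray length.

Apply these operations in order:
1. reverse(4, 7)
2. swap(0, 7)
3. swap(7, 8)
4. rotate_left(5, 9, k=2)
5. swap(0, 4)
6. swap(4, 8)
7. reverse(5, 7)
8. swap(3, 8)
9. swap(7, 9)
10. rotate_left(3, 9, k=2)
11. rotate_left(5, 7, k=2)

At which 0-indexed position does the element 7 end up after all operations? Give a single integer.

Answer: 2

Derivation:
After 1 (reverse(4, 7)): [8, 1, 7, 6, 4, 5, 9, 0, 2, 3]
After 2 (swap(0, 7)): [0, 1, 7, 6, 4, 5, 9, 8, 2, 3]
After 3 (swap(7, 8)): [0, 1, 7, 6, 4, 5, 9, 2, 8, 3]
After 4 (rotate_left(5, 9, k=2)): [0, 1, 7, 6, 4, 2, 8, 3, 5, 9]
After 5 (swap(0, 4)): [4, 1, 7, 6, 0, 2, 8, 3, 5, 9]
After 6 (swap(4, 8)): [4, 1, 7, 6, 5, 2, 8, 3, 0, 9]
After 7 (reverse(5, 7)): [4, 1, 7, 6, 5, 3, 8, 2, 0, 9]
After 8 (swap(3, 8)): [4, 1, 7, 0, 5, 3, 8, 2, 6, 9]
After 9 (swap(7, 9)): [4, 1, 7, 0, 5, 3, 8, 9, 6, 2]
After 10 (rotate_left(3, 9, k=2)): [4, 1, 7, 3, 8, 9, 6, 2, 0, 5]
After 11 (rotate_left(5, 7, k=2)): [4, 1, 7, 3, 8, 2, 9, 6, 0, 5]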